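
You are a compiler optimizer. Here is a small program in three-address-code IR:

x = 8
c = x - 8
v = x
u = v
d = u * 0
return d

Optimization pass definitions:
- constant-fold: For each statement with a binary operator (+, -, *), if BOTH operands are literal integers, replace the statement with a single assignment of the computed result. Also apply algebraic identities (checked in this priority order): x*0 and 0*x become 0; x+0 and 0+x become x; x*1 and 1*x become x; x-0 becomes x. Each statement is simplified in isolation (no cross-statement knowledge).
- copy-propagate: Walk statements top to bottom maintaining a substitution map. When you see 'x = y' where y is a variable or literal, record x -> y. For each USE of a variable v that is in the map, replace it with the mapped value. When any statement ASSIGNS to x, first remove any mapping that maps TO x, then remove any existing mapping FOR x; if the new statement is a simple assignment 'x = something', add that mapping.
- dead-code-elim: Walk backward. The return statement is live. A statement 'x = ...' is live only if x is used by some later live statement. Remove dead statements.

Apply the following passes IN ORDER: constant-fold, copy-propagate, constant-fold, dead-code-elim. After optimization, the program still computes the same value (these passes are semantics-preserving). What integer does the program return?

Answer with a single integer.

Initial IR:
  x = 8
  c = x - 8
  v = x
  u = v
  d = u * 0
  return d
After constant-fold (6 stmts):
  x = 8
  c = x - 8
  v = x
  u = v
  d = 0
  return d
After copy-propagate (6 stmts):
  x = 8
  c = 8 - 8
  v = 8
  u = 8
  d = 0
  return 0
After constant-fold (6 stmts):
  x = 8
  c = 0
  v = 8
  u = 8
  d = 0
  return 0
After dead-code-elim (1 stmts):
  return 0
Evaluate:
  x = 8  =>  x = 8
  c = x - 8  =>  c = 0
  v = x  =>  v = 8
  u = v  =>  u = 8
  d = u * 0  =>  d = 0
  return d = 0

Answer: 0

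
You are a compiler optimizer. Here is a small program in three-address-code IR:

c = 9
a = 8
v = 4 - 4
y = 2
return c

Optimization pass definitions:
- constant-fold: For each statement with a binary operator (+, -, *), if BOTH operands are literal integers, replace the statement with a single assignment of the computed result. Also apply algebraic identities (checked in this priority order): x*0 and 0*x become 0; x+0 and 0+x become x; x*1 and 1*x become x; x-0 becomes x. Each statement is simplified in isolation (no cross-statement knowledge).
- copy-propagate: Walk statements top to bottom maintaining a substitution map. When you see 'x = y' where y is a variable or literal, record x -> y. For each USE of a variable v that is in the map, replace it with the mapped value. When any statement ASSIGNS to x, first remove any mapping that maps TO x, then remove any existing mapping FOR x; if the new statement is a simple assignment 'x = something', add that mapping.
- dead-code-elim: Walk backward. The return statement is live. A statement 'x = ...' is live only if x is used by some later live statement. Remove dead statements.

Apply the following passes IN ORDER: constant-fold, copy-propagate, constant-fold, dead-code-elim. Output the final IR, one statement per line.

Answer: return 9

Derivation:
Initial IR:
  c = 9
  a = 8
  v = 4 - 4
  y = 2
  return c
After constant-fold (5 stmts):
  c = 9
  a = 8
  v = 0
  y = 2
  return c
After copy-propagate (5 stmts):
  c = 9
  a = 8
  v = 0
  y = 2
  return 9
After constant-fold (5 stmts):
  c = 9
  a = 8
  v = 0
  y = 2
  return 9
After dead-code-elim (1 stmts):
  return 9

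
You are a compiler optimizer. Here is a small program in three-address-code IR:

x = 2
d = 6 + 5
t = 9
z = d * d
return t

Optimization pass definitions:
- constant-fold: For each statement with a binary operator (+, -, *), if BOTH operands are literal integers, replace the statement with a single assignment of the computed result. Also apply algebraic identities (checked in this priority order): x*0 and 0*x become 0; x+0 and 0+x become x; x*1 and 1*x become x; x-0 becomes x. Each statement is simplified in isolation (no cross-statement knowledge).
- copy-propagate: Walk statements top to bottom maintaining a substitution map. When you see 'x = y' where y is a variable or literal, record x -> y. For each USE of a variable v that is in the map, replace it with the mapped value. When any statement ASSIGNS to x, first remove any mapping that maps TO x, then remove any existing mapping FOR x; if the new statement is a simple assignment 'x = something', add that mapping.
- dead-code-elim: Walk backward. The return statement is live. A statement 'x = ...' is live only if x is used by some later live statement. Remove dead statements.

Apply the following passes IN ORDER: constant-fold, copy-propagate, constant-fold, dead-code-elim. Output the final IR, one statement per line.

Answer: return 9

Derivation:
Initial IR:
  x = 2
  d = 6 + 5
  t = 9
  z = d * d
  return t
After constant-fold (5 stmts):
  x = 2
  d = 11
  t = 9
  z = d * d
  return t
After copy-propagate (5 stmts):
  x = 2
  d = 11
  t = 9
  z = 11 * 11
  return 9
After constant-fold (5 stmts):
  x = 2
  d = 11
  t = 9
  z = 121
  return 9
After dead-code-elim (1 stmts):
  return 9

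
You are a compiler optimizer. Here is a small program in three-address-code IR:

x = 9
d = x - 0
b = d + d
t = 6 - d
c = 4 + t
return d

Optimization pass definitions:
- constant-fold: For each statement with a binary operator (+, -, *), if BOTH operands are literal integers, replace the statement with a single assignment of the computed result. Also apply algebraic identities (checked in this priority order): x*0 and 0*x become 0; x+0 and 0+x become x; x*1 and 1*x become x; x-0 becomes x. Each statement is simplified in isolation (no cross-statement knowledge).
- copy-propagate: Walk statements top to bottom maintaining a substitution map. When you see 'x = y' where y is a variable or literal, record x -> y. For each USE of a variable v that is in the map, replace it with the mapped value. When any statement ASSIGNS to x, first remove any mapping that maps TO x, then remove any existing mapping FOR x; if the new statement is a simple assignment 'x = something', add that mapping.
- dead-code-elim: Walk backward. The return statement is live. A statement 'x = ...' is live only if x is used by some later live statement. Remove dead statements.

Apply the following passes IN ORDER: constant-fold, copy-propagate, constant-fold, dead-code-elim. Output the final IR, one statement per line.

Answer: return 9

Derivation:
Initial IR:
  x = 9
  d = x - 0
  b = d + d
  t = 6 - d
  c = 4 + t
  return d
After constant-fold (6 stmts):
  x = 9
  d = x
  b = d + d
  t = 6 - d
  c = 4 + t
  return d
After copy-propagate (6 stmts):
  x = 9
  d = 9
  b = 9 + 9
  t = 6 - 9
  c = 4 + t
  return 9
After constant-fold (6 stmts):
  x = 9
  d = 9
  b = 18
  t = -3
  c = 4 + t
  return 9
After dead-code-elim (1 stmts):
  return 9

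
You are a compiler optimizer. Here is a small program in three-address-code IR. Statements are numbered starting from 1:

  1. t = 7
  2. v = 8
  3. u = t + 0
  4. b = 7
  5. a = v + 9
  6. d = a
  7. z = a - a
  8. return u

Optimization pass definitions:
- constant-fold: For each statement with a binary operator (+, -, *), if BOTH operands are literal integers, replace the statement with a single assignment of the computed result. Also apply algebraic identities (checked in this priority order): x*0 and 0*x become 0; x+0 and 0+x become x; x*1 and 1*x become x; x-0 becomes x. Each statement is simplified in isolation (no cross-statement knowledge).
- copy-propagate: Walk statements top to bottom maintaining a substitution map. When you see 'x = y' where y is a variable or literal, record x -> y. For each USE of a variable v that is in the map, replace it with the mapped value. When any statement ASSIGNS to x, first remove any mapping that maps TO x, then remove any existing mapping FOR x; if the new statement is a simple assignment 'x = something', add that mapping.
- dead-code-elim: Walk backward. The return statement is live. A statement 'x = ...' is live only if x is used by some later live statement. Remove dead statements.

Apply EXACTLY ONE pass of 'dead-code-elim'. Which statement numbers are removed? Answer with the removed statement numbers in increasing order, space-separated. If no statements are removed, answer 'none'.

Answer: 2 4 5 6 7

Derivation:
Backward liveness scan:
Stmt 1 't = 7': KEEP (t is live); live-in = []
Stmt 2 'v = 8': DEAD (v not in live set ['t'])
Stmt 3 'u = t + 0': KEEP (u is live); live-in = ['t']
Stmt 4 'b = 7': DEAD (b not in live set ['u'])
Stmt 5 'a = v + 9': DEAD (a not in live set ['u'])
Stmt 6 'd = a': DEAD (d not in live set ['u'])
Stmt 7 'z = a - a': DEAD (z not in live set ['u'])
Stmt 8 'return u': KEEP (return); live-in = ['u']
Removed statement numbers: [2, 4, 5, 6, 7]
Surviving IR:
  t = 7
  u = t + 0
  return u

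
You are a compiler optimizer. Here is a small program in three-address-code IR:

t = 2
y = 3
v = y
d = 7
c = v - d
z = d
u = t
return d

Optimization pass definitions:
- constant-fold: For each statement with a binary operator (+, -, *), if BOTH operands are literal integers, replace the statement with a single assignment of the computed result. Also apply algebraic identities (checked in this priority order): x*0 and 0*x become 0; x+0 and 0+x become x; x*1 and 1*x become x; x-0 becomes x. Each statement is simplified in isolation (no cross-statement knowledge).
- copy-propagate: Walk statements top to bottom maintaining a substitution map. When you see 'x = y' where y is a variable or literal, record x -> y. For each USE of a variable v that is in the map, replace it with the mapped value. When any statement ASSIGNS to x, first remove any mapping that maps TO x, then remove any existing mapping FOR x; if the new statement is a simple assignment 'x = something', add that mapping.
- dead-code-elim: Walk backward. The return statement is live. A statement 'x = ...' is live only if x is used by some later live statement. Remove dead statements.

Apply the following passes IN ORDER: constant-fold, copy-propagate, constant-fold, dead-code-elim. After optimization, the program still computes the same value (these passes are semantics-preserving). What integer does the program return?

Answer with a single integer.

Initial IR:
  t = 2
  y = 3
  v = y
  d = 7
  c = v - d
  z = d
  u = t
  return d
After constant-fold (8 stmts):
  t = 2
  y = 3
  v = y
  d = 7
  c = v - d
  z = d
  u = t
  return d
After copy-propagate (8 stmts):
  t = 2
  y = 3
  v = 3
  d = 7
  c = 3 - 7
  z = 7
  u = 2
  return 7
After constant-fold (8 stmts):
  t = 2
  y = 3
  v = 3
  d = 7
  c = -4
  z = 7
  u = 2
  return 7
After dead-code-elim (1 stmts):
  return 7
Evaluate:
  t = 2  =>  t = 2
  y = 3  =>  y = 3
  v = y  =>  v = 3
  d = 7  =>  d = 7
  c = v - d  =>  c = -4
  z = d  =>  z = 7
  u = t  =>  u = 2
  return d = 7

Answer: 7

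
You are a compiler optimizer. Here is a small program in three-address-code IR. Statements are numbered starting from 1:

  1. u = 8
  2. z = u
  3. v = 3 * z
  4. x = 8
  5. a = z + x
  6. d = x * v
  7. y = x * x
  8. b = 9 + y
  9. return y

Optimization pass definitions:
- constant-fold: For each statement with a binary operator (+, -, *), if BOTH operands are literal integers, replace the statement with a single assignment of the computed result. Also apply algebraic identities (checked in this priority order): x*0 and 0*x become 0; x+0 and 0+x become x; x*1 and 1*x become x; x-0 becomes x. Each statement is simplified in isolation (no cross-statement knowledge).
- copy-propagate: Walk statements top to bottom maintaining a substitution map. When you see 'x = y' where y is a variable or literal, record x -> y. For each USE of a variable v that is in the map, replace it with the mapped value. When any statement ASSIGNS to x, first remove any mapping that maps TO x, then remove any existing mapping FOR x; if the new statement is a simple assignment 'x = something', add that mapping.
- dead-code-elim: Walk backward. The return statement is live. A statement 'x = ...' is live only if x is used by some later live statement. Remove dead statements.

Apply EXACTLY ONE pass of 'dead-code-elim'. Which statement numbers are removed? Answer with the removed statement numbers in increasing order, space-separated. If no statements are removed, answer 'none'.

Backward liveness scan:
Stmt 1 'u = 8': DEAD (u not in live set [])
Stmt 2 'z = u': DEAD (z not in live set [])
Stmt 3 'v = 3 * z': DEAD (v not in live set [])
Stmt 4 'x = 8': KEEP (x is live); live-in = []
Stmt 5 'a = z + x': DEAD (a not in live set ['x'])
Stmt 6 'd = x * v': DEAD (d not in live set ['x'])
Stmt 7 'y = x * x': KEEP (y is live); live-in = ['x']
Stmt 8 'b = 9 + y': DEAD (b not in live set ['y'])
Stmt 9 'return y': KEEP (return); live-in = ['y']
Removed statement numbers: [1, 2, 3, 5, 6, 8]
Surviving IR:
  x = 8
  y = x * x
  return y

Answer: 1 2 3 5 6 8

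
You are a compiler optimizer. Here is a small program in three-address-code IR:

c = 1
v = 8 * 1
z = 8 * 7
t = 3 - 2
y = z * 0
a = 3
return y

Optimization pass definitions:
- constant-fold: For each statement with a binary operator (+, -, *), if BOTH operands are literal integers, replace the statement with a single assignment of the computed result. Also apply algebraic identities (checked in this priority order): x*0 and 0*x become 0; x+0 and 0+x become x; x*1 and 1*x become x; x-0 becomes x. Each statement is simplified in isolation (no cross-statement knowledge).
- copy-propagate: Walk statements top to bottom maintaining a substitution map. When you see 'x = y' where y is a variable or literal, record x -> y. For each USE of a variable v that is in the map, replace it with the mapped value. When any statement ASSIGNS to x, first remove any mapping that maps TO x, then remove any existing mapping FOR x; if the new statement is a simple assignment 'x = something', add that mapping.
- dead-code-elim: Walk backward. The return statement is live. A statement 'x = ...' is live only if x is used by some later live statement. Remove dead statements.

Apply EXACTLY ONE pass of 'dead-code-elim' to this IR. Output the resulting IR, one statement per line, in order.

Answer: z = 8 * 7
y = z * 0
return y

Derivation:
Applying dead-code-elim statement-by-statement:
  [7] return y  -> KEEP (return); live=['y']
  [6] a = 3  -> DEAD (a not live)
  [5] y = z * 0  -> KEEP; live=['z']
  [4] t = 3 - 2  -> DEAD (t not live)
  [3] z = 8 * 7  -> KEEP; live=[]
  [2] v = 8 * 1  -> DEAD (v not live)
  [1] c = 1  -> DEAD (c not live)
Result (3 stmts):
  z = 8 * 7
  y = z * 0
  return y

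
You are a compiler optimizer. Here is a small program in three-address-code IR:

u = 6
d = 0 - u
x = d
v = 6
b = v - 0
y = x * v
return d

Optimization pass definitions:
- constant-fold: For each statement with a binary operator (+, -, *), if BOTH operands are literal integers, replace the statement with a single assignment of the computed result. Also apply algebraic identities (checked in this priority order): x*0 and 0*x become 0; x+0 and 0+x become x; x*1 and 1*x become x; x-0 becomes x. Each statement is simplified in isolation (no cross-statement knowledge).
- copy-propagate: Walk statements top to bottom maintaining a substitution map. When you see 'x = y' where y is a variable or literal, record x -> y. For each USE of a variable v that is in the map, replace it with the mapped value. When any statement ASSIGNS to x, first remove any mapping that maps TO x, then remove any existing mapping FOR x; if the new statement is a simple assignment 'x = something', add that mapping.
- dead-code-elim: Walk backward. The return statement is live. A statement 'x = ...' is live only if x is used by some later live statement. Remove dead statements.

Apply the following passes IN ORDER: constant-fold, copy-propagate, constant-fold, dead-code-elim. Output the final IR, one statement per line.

Answer: d = -6
return d

Derivation:
Initial IR:
  u = 6
  d = 0 - u
  x = d
  v = 6
  b = v - 0
  y = x * v
  return d
After constant-fold (7 stmts):
  u = 6
  d = 0 - u
  x = d
  v = 6
  b = v
  y = x * v
  return d
After copy-propagate (7 stmts):
  u = 6
  d = 0 - 6
  x = d
  v = 6
  b = 6
  y = d * 6
  return d
After constant-fold (7 stmts):
  u = 6
  d = -6
  x = d
  v = 6
  b = 6
  y = d * 6
  return d
After dead-code-elim (2 stmts):
  d = -6
  return d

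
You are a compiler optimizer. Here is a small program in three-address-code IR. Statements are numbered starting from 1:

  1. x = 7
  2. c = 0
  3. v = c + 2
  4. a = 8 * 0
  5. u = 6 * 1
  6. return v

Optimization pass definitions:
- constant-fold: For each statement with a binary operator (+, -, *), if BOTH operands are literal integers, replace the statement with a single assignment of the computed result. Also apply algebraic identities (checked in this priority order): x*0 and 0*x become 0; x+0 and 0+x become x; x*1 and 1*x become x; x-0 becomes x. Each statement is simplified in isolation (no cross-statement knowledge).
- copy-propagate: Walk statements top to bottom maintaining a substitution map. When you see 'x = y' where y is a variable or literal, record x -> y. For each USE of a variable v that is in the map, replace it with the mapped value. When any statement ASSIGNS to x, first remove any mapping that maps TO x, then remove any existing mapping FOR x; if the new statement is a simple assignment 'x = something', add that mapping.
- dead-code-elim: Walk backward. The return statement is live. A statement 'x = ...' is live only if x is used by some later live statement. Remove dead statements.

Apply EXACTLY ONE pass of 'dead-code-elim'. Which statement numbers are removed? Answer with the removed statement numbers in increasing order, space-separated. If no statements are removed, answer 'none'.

Backward liveness scan:
Stmt 1 'x = 7': DEAD (x not in live set [])
Stmt 2 'c = 0': KEEP (c is live); live-in = []
Stmt 3 'v = c + 2': KEEP (v is live); live-in = ['c']
Stmt 4 'a = 8 * 0': DEAD (a not in live set ['v'])
Stmt 5 'u = 6 * 1': DEAD (u not in live set ['v'])
Stmt 6 'return v': KEEP (return); live-in = ['v']
Removed statement numbers: [1, 4, 5]
Surviving IR:
  c = 0
  v = c + 2
  return v

Answer: 1 4 5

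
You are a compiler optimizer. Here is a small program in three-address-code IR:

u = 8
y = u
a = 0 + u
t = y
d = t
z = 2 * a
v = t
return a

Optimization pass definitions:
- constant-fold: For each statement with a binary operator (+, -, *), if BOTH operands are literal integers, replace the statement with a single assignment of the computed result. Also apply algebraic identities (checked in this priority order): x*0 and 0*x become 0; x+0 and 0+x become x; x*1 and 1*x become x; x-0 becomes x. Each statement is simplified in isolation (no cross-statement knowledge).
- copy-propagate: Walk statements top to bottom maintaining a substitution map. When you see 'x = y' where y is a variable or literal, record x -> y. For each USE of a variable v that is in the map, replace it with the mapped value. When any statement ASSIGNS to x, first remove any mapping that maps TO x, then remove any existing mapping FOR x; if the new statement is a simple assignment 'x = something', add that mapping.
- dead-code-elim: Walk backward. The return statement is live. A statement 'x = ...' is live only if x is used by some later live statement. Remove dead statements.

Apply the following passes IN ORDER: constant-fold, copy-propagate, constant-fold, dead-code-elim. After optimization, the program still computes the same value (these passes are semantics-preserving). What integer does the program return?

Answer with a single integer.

Answer: 8

Derivation:
Initial IR:
  u = 8
  y = u
  a = 0 + u
  t = y
  d = t
  z = 2 * a
  v = t
  return a
After constant-fold (8 stmts):
  u = 8
  y = u
  a = u
  t = y
  d = t
  z = 2 * a
  v = t
  return a
After copy-propagate (8 stmts):
  u = 8
  y = 8
  a = 8
  t = 8
  d = 8
  z = 2 * 8
  v = 8
  return 8
After constant-fold (8 stmts):
  u = 8
  y = 8
  a = 8
  t = 8
  d = 8
  z = 16
  v = 8
  return 8
After dead-code-elim (1 stmts):
  return 8
Evaluate:
  u = 8  =>  u = 8
  y = u  =>  y = 8
  a = 0 + u  =>  a = 8
  t = y  =>  t = 8
  d = t  =>  d = 8
  z = 2 * a  =>  z = 16
  v = t  =>  v = 8
  return a = 8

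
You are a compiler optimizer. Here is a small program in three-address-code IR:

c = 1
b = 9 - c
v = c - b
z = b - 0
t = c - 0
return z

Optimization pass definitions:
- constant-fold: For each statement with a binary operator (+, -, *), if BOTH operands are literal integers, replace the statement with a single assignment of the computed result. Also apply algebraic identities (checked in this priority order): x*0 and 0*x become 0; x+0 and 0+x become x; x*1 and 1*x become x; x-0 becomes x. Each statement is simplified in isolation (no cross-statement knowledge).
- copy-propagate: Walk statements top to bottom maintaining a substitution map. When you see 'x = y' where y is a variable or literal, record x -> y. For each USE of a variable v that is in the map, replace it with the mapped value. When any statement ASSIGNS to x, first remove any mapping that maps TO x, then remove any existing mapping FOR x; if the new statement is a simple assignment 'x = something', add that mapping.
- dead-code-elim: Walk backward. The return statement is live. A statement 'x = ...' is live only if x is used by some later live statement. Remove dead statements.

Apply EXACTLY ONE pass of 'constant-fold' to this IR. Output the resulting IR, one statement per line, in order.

Applying constant-fold statement-by-statement:
  [1] c = 1  (unchanged)
  [2] b = 9 - c  (unchanged)
  [3] v = c - b  (unchanged)
  [4] z = b - 0  -> z = b
  [5] t = c - 0  -> t = c
  [6] return z  (unchanged)
Result (6 stmts):
  c = 1
  b = 9 - c
  v = c - b
  z = b
  t = c
  return z

Answer: c = 1
b = 9 - c
v = c - b
z = b
t = c
return z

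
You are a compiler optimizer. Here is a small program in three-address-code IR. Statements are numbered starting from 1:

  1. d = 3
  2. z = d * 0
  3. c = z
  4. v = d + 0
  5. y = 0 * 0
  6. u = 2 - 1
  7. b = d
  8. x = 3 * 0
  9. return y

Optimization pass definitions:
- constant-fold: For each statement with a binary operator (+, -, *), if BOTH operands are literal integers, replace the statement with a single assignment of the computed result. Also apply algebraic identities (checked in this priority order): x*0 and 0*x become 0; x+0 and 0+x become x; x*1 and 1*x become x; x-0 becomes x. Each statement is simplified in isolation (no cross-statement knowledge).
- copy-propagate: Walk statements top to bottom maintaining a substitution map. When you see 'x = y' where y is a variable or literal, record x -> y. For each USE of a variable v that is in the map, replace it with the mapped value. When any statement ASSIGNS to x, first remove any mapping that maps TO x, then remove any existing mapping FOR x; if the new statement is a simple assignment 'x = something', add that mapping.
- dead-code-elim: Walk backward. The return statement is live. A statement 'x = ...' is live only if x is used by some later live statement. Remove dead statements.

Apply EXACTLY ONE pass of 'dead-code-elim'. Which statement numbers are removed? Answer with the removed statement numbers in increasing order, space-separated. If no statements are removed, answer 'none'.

Answer: 1 2 3 4 6 7 8

Derivation:
Backward liveness scan:
Stmt 1 'd = 3': DEAD (d not in live set [])
Stmt 2 'z = d * 0': DEAD (z not in live set [])
Stmt 3 'c = z': DEAD (c not in live set [])
Stmt 4 'v = d + 0': DEAD (v not in live set [])
Stmt 5 'y = 0 * 0': KEEP (y is live); live-in = []
Stmt 6 'u = 2 - 1': DEAD (u not in live set ['y'])
Stmt 7 'b = d': DEAD (b not in live set ['y'])
Stmt 8 'x = 3 * 0': DEAD (x not in live set ['y'])
Stmt 9 'return y': KEEP (return); live-in = ['y']
Removed statement numbers: [1, 2, 3, 4, 6, 7, 8]
Surviving IR:
  y = 0 * 0
  return y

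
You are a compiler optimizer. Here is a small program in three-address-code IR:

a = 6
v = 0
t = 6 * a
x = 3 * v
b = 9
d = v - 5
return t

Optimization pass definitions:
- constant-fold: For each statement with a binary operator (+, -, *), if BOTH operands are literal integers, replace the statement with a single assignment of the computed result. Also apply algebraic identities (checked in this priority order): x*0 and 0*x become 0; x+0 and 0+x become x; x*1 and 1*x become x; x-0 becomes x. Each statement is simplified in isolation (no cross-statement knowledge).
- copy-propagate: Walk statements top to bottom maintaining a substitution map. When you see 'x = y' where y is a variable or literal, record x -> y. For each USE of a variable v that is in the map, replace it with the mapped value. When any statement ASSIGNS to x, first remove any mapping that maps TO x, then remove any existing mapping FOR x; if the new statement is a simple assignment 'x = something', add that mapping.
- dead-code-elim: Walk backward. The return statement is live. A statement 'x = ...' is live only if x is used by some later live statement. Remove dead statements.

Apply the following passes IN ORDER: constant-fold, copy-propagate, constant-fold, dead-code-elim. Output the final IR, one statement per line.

Answer: t = 36
return t

Derivation:
Initial IR:
  a = 6
  v = 0
  t = 6 * a
  x = 3 * v
  b = 9
  d = v - 5
  return t
After constant-fold (7 stmts):
  a = 6
  v = 0
  t = 6 * a
  x = 3 * v
  b = 9
  d = v - 5
  return t
After copy-propagate (7 stmts):
  a = 6
  v = 0
  t = 6 * 6
  x = 3 * 0
  b = 9
  d = 0 - 5
  return t
After constant-fold (7 stmts):
  a = 6
  v = 0
  t = 36
  x = 0
  b = 9
  d = -5
  return t
After dead-code-elim (2 stmts):
  t = 36
  return t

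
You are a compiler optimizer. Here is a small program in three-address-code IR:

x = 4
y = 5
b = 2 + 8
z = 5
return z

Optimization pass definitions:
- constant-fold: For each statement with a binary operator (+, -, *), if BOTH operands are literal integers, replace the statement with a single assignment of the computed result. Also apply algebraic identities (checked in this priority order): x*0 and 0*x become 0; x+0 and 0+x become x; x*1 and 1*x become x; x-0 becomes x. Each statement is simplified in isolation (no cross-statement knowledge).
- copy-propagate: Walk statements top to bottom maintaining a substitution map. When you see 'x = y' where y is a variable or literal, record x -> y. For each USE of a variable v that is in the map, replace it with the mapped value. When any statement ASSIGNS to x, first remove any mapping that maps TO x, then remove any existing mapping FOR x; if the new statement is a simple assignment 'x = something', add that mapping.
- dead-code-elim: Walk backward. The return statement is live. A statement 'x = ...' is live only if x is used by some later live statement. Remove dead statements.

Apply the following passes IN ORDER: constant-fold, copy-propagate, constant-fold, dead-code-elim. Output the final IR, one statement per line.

Answer: return 5

Derivation:
Initial IR:
  x = 4
  y = 5
  b = 2 + 8
  z = 5
  return z
After constant-fold (5 stmts):
  x = 4
  y = 5
  b = 10
  z = 5
  return z
After copy-propagate (5 stmts):
  x = 4
  y = 5
  b = 10
  z = 5
  return 5
After constant-fold (5 stmts):
  x = 4
  y = 5
  b = 10
  z = 5
  return 5
After dead-code-elim (1 stmts):
  return 5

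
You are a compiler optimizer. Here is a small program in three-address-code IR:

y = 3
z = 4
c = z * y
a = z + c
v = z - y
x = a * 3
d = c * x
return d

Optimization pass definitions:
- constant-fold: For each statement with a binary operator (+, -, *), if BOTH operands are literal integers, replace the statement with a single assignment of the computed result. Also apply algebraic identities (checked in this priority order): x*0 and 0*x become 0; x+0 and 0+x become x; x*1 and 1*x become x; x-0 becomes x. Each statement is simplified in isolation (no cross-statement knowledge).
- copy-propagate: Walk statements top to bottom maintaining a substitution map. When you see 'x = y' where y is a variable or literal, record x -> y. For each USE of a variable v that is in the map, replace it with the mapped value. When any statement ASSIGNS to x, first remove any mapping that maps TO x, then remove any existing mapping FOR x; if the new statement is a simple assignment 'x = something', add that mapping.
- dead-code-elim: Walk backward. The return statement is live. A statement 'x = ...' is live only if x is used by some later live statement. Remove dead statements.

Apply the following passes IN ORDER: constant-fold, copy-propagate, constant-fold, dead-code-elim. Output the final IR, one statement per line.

Answer: c = 12
a = 4 + c
x = a * 3
d = c * x
return d

Derivation:
Initial IR:
  y = 3
  z = 4
  c = z * y
  a = z + c
  v = z - y
  x = a * 3
  d = c * x
  return d
After constant-fold (8 stmts):
  y = 3
  z = 4
  c = z * y
  a = z + c
  v = z - y
  x = a * 3
  d = c * x
  return d
After copy-propagate (8 stmts):
  y = 3
  z = 4
  c = 4 * 3
  a = 4 + c
  v = 4 - 3
  x = a * 3
  d = c * x
  return d
After constant-fold (8 stmts):
  y = 3
  z = 4
  c = 12
  a = 4 + c
  v = 1
  x = a * 3
  d = c * x
  return d
After dead-code-elim (5 stmts):
  c = 12
  a = 4 + c
  x = a * 3
  d = c * x
  return d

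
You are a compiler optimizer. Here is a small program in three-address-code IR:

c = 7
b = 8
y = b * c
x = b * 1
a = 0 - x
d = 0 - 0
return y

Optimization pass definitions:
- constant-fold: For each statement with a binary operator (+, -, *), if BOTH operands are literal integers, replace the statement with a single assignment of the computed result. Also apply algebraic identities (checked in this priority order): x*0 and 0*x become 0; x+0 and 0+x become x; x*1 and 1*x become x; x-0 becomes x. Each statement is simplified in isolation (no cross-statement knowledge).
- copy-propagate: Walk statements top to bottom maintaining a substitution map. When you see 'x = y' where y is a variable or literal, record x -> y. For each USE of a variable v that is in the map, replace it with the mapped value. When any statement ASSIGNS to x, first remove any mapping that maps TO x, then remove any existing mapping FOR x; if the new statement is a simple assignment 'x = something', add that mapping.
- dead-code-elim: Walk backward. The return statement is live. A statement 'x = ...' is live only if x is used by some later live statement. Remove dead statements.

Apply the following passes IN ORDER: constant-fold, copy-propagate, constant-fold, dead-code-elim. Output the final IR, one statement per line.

Initial IR:
  c = 7
  b = 8
  y = b * c
  x = b * 1
  a = 0 - x
  d = 0 - 0
  return y
After constant-fold (7 stmts):
  c = 7
  b = 8
  y = b * c
  x = b
  a = 0 - x
  d = 0
  return y
After copy-propagate (7 stmts):
  c = 7
  b = 8
  y = 8 * 7
  x = 8
  a = 0 - 8
  d = 0
  return y
After constant-fold (7 stmts):
  c = 7
  b = 8
  y = 56
  x = 8
  a = -8
  d = 0
  return y
After dead-code-elim (2 stmts):
  y = 56
  return y

Answer: y = 56
return y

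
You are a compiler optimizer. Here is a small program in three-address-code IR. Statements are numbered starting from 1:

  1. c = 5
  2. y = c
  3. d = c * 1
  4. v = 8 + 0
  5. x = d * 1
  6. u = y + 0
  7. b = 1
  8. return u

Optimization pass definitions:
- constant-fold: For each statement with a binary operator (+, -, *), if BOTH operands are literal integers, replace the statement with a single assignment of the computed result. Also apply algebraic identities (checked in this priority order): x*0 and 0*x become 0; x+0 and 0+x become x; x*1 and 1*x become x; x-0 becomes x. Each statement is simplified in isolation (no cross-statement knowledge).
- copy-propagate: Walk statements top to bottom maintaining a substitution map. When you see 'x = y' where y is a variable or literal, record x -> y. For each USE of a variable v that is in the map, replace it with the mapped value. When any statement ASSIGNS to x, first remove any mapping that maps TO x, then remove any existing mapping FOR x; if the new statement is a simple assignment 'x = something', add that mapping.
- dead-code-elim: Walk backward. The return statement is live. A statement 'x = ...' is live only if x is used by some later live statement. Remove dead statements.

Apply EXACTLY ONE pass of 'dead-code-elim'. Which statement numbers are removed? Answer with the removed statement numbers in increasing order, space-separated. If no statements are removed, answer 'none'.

Answer: 3 4 5 7

Derivation:
Backward liveness scan:
Stmt 1 'c = 5': KEEP (c is live); live-in = []
Stmt 2 'y = c': KEEP (y is live); live-in = ['c']
Stmt 3 'd = c * 1': DEAD (d not in live set ['y'])
Stmt 4 'v = 8 + 0': DEAD (v not in live set ['y'])
Stmt 5 'x = d * 1': DEAD (x not in live set ['y'])
Stmt 6 'u = y + 0': KEEP (u is live); live-in = ['y']
Stmt 7 'b = 1': DEAD (b not in live set ['u'])
Stmt 8 'return u': KEEP (return); live-in = ['u']
Removed statement numbers: [3, 4, 5, 7]
Surviving IR:
  c = 5
  y = c
  u = y + 0
  return u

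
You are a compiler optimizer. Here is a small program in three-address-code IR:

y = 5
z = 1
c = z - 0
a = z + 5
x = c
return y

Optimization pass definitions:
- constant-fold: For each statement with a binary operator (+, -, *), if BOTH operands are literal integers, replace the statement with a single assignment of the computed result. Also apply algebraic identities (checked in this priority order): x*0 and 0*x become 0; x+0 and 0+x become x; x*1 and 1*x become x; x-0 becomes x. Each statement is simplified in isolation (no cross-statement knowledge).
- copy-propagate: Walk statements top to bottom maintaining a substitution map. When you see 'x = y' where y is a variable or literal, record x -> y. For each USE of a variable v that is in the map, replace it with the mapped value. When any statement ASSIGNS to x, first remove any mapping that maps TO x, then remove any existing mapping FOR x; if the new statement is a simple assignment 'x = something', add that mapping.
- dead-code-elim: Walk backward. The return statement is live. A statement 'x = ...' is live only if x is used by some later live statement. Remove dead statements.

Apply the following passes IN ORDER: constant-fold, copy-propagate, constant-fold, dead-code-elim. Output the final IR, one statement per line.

Answer: return 5

Derivation:
Initial IR:
  y = 5
  z = 1
  c = z - 0
  a = z + 5
  x = c
  return y
After constant-fold (6 stmts):
  y = 5
  z = 1
  c = z
  a = z + 5
  x = c
  return y
After copy-propagate (6 stmts):
  y = 5
  z = 1
  c = 1
  a = 1 + 5
  x = 1
  return 5
After constant-fold (6 stmts):
  y = 5
  z = 1
  c = 1
  a = 6
  x = 1
  return 5
After dead-code-elim (1 stmts):
  return 5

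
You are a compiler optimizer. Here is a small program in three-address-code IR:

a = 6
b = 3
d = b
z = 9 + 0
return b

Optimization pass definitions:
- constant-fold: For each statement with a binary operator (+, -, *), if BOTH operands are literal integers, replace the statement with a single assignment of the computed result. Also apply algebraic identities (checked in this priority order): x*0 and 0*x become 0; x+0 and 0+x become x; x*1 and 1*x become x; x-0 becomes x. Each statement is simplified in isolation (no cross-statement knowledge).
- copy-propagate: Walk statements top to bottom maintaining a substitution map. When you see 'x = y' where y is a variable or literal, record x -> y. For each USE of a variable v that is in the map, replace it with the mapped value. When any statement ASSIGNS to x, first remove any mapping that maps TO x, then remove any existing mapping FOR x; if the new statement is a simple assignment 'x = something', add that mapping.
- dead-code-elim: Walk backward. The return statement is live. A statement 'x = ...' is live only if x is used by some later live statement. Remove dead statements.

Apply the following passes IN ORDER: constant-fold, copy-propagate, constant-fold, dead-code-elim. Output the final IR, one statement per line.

Answer: return 3

Derivation:
Initial IR:
  a = 6
  b = 3
  d = b
  z = 9 + 0
  return b
After constant-fold (5 stmts):
  a = 6
  b = 3
  d = b
  z = 9
  return b
After copy-propagate (5 stmts):
  a = 6
  b = 3
  d = 3
  z = 9
  return 3
After constant-fold (5 stmts):
  a = 6
  b = 3
  d = 3
  z = 9
  return 3
After dead-code-elim (1 stmts):
  return 3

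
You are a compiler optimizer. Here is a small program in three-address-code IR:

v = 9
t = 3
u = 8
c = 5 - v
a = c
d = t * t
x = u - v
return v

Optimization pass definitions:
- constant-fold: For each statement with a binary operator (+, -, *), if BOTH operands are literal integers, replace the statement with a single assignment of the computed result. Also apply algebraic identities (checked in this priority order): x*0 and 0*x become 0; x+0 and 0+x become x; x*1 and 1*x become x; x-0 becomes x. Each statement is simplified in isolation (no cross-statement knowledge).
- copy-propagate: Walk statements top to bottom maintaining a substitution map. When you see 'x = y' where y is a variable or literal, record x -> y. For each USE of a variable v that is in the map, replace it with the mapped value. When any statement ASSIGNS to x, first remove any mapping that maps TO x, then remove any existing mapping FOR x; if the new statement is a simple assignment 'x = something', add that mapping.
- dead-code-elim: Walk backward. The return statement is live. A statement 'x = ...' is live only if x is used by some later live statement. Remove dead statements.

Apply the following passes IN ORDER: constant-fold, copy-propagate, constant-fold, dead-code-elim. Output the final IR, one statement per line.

Answer: return 9

Derivation:
Initial IR:
  v = 9
  t = 3
  u = 8
  c = 5 - v
  a = c
  d = t * t
  x = u - v
  return v
After constant-fold (8 stmts):
  v = 9
  t = 3
  u = 8
  c = 5 - v
  a = c
  d = t * t
  x = u - v
  return v
After copy-propagate (8 stmts):
  v = 9
  t = 3
  u = 8
  c = 5 - 9
  a = c
  d = 3 * 3
  x = 8 - 9
  return 9
After constant-fold (8 stmts):
  v = 9
  t = 3
  u = 8
  c = -4
  a = c
  d = 9
  x = -1
  return 9
After dead-code-elim (1 stmts):
  return 9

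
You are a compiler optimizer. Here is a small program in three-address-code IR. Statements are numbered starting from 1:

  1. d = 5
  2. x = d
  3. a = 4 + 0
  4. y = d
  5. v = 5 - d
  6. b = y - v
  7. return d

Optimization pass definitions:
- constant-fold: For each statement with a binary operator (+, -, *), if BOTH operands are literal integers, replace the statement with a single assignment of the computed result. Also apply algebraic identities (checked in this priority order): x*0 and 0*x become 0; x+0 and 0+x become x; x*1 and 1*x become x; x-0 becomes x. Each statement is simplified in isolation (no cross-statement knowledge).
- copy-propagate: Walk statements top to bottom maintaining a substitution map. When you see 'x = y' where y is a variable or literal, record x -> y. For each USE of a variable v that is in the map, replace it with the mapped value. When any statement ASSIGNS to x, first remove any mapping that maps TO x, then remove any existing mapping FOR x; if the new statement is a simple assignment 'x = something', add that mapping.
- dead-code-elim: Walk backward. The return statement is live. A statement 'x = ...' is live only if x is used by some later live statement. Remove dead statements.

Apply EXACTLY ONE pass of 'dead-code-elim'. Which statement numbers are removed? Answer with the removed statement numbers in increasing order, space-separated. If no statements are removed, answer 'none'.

Backward liveness scan:
Stmt 1 'd = 5': KEEP (d is live); live-in = []
Stmt 2 'x = d': DEAD (x not in live set ['d'])
Stmt 3 'a = 4 + 0': DEAD (a not in live set ['d'])
Stmt 4 'y = d': DEAD (y not in live set ['d'])
Stmt 5 'v = 5 - d': DEAD (v not in live set ['d'])
Stmt 6 'b = y - v': DEAD (b not in live set ['d'])
Stmt 7 'return d': KEEP (return); live-in = ['d']
Removed statement numbers: [2, 3, 4, 5, 6]
Surviving IR:
  d = 5
  return d

Answer: 2 3 4 5 6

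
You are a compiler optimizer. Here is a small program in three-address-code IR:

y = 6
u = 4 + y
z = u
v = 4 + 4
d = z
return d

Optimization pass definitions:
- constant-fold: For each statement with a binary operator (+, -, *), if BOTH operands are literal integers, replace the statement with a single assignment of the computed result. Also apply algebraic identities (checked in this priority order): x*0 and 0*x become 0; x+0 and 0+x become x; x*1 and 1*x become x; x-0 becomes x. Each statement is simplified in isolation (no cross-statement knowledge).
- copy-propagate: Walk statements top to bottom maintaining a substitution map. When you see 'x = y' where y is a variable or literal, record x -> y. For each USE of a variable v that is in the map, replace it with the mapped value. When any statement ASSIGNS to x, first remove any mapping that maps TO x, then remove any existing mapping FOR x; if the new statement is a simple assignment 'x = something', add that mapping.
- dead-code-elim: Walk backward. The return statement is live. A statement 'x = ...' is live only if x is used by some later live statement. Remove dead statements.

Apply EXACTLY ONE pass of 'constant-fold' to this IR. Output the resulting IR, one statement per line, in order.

Answer: y = 6
u = 4 + y
z = u
v = 8
d = z
return d

Derivation:
Applying constant-fold statement-by-statement:
  [1] y = 6  (unchanged)
  [2] u = 4 + y  (unchanged)
  [3] z = u  (unchanged)
  [4] v = 4 + 4  -> v = 8
  [5] d = z  (unchanged)
  [6] return d  (unchanged)
Result (6 stmts):
  y = 6
  u = 4 + y
  z = u
  v = 8
  d = z
  return d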